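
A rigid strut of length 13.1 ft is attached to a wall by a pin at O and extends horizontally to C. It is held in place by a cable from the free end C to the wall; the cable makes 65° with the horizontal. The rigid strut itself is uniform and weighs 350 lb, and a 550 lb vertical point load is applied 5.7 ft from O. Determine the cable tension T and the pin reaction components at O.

ΣM about O: T·sin65°·13.1 − 350·6.55 − 550·5.7 = 0 → T = 5427.5/(13.1·0.906308) = 457.144 ≈ 457.1 lb.
ΣF_x = 0: O_x − T·cos65° = 0 → O_x = 457.144 × 0.422618 = 193.2 lb.
ΣF_y = 0: O_y + T·sin65° − 350 − 550 = 0 → O_y = 900 − 457.144 × 0.906308 = 485.7 lb.

T = 457.1 lb, O_x = 193.2 lb, O_y = 485.7 lb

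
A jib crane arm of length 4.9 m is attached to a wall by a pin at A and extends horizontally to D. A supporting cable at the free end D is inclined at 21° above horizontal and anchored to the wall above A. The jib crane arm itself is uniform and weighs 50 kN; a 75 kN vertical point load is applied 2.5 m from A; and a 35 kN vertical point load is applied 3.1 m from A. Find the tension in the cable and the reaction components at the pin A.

T = 238.3 kN, A_x = 222.5 kN, A_y = 74.59 kN

ΣM about A: T·sin21°·4.9 − 50·2.45 − 75·2.5 − 35·3.1 = 0 → T = 418.5/(4.9·0.358368) = 238.325 ≈ 238.3 kN.
ΣF_x = 0: A_x − T·cos21° = 0 → A_x = 238.325 × 0.93358 = 222.5 kN.
ΣF_y = 0: A_y + T·sin21° − 50 − 75 − 35 = 0 → A_y = 160 − 238.325 × 0.358368 = 74.59 kN.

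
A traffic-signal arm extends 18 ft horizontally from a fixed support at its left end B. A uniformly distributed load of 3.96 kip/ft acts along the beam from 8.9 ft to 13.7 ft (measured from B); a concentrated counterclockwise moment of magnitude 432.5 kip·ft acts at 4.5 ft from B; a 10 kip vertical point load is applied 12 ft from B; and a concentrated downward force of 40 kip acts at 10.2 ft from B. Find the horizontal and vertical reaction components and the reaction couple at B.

B_x = 0, B_y = 69.01 kip, M_B = 310.3 kip·ft

Resultant of the distributed load: 3.96 × 4.8 = 19.008 kip at 11.3 ft from B.
ΣF_x = 0: B_x = 0.
ΣF_y = 0: B_y − 3.96·4.8 − 10 − 40 = 0 → B_y = 69.01 kip.
ΣM about B: M_B − (3.96·4.8)·11.3 + 432.5 − 10·12 − 40·10.2 = 0 → M_B = 310.3 kip·ft.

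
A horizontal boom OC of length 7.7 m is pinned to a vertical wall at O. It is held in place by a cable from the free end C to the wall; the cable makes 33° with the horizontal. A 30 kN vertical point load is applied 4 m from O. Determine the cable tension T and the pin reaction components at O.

T = 28.61 kN, O_x = 24.00 kN, O_y = 14.42 kN

ΣM about O: T·sin33°·7.7 − 30·4 = 0 → T = 120/(7.7·0.544639) = 28.6142 ≈ 28.61 kN.
ΣF_x = 0: O_x − T·cos33° = 0 → O_x = 28.6142 × 0.838671 = 24.00 kN.
ΣF_y = 0: O_y + T·sin33° − 30 = 0 → O_y = 30 − 28.6142 × 0.544639 = 14.42 kN.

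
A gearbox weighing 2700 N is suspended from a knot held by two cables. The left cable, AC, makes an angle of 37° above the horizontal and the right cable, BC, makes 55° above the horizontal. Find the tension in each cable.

ΣF_x = 0: −T_AC·cos37° + T_BC·cos55° = 0 → T_BC = 1.39238·T_AC.
ΣF_y = 0: T_AC·sin37° + T_BC·sin55° = 2700.
Substitute: T_AC·(0.601815 + 1.39238·0.819152) = 2700 → T_AC = 1549.6 ≈ 1550 N.
Then T_BC = 1.39238 × 1549.6 = 2158 N.

T_AC = 1550 N, T_BC = 2158 N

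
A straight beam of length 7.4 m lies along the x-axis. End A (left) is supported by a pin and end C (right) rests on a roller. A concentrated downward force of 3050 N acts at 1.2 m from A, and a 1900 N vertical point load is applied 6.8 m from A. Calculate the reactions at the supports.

ΣM about A: C_y·7.4 − 3050·1.2 − 1900·6.8 = 0 → C_y = 16580/7.4 = 2240.54 ≈ 2241 N.
ΣF_y = 0: A_y + 2240.54 − 3050 − 1900 = 0 → A_y = 2709 N.
ΣF_x = 0: no horizontal applied forces, so A_x = 0.

A_x = 0, A_y = 2709 N, C_y = 2241 N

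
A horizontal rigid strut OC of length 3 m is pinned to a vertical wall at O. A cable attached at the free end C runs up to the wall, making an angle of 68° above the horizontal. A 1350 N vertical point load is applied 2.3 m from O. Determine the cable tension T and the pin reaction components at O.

T = 1116 N, O_x = 418.2 N, O_y = 315.0 N

ΣM about O: T·sin68°·3 − 1350·2.3 = 0 → T = 3105/(3·0.927184) = 1116.28 ≈ 1116 N.
ΣF_x = 0: O_x − T·cos68° = 0 → O_x = 1116.28 × 0.374607 = 418.2 N.
ΣF_y = 0: O_y + T·sin68° − 1350 = 0 → O_y = 1350 − 1116.28 × 0.927184 = 315.0 N.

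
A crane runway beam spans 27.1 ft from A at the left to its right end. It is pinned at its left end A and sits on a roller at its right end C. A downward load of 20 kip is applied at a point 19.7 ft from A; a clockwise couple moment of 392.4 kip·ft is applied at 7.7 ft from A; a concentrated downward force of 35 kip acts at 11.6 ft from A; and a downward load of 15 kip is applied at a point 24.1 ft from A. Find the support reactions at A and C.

Moments about A: C_y·27.1 − 20·19.7 − 392.4 − 35·11.6 − 15·24.1 = 0 → C_y = 1553.9/27.1 = 57.3395 ≈ 57.34 kip.
ΣF_y = 0: A_y + 57.3395 − 20 − 35 − 15 = 0 → A_y = 12.66 kip.
ΣF_x = 0: no horizontal applied forces, so A_x = 0.

A_x = 0, A_y = 12.66 kip, C_y = 57.34 kip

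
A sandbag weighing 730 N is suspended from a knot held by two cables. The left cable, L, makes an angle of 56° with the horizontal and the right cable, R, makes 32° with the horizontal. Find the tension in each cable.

ΣF_x = 0: −T_L·cos56° + T_R·cos32° = 0 → T_R = 0.659388·T_L.
ΣF_y = 0: T_L·sin56° + T_R·sin32° = 730.
Substitute: T_L·(0.829038 + 0.659388·0.529919) = 730 → T_L = 619.452 ≈ 619.5 N.
Then T_R = 0.659388 × 619.452 = 408.5 N.

T_L = 619.5 N, T_R = 408.5 N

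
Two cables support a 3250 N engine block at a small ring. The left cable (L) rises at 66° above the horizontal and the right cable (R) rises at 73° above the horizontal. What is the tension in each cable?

T_L = 1448 N, T_R = 2015 N

ΣF_x = 0: −T_L·cos66° + T_R·cos73° = 0 → T_R = 1.39116·T_L.
ΣF_y = 0: T_L·sin66° + T_R·sin73° = 3250.
Substitute: T_L·(0.913545 + 1.39116·0.956305) = 3250 → T_L = 1448.36 ≈ 1448 N.
Then T_R = 1.39116 × 1448.36 = 2015 N.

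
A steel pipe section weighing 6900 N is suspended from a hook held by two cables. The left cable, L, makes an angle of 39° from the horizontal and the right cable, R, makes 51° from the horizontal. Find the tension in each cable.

ΣF_x = 0: −T_L·cos39° + T_R·cos51° = 0 → T_R = 1.2349·T_L.
ΣF_y = 0: T_L·sin39° + T_R·sin51° = 6900.
Substitute: T_L·(0.62932 + 1.2349·0.777146) = 6900 → T_L = 4342.31 ≈ 4342 N.
Then T_R = 1.2349 × 4342.31 = 5362 N.

T_L = 4342 N, T_R = 5362 N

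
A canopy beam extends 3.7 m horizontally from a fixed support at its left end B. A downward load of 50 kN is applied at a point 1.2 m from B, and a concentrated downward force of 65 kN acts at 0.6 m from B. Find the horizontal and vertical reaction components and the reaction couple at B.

B_x = 0, B_y = 115.0 kN, M_B = 99.00 kN·m

ΣF_x = 0: B_x = 0.
ΣF_y = 0: B_y − 50 − 65 = 0 → B_y = 115.0 kN.
ΣM about B: M_B − 50·1.2 − 65·0.6 = 0 → M_B = 99.00 kN·m.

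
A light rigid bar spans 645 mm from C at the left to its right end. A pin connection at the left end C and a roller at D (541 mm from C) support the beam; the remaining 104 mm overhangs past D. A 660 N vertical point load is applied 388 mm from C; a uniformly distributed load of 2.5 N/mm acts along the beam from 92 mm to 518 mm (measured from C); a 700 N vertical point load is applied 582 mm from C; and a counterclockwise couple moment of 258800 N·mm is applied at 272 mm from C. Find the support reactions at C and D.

C_x = 0, C_y = 1077 N, D_y = 1348 N

Resultant of the distributed load: 2.5 × 426 = 1065 N at 305 mm from C.
Taking moments about C: D_y·541 − 660·388 − (2.5·426)·305 − 700·582 + 258800 = 0 → D_y = 729505/541 = 1348.44 ≈ 1348 N.
ΣF_y = 0: C_y + 1348.44 − 660 − 2.5·426 − 700 = 0 → C_y = 1077 N.
ΣF_x = 0: no horizontal applied forces, so C_x = 0.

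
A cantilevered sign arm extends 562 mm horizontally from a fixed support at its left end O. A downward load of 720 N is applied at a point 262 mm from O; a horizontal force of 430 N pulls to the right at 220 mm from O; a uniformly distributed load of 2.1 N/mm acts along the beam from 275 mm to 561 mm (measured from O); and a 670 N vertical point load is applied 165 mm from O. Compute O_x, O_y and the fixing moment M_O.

O_x = -430.0 N, O_y = 1991 N, M_O = 550200 N·mm

Resultant of the distributed load: 2.1 × 286 = 600.6 N at 418 mm from O.
ΣF_x = 0: O_x + 430 = 0 → O_x = -430.0 N.
ΣF_y = 0: O_y − 720 − 2.1·286 − 670 = 0 → O_y = 1991 N.
ΣM about O: M_O − 720·262 − (2.1·286)·418 − 670·165 = 0 → M_O = 550200 N·mm.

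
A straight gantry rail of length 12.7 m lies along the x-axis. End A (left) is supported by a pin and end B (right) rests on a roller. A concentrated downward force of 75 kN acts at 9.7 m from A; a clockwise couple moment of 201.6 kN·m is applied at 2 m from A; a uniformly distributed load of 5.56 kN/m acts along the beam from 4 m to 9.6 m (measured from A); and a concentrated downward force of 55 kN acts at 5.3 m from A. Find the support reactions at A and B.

Resultant of the distributed load: 5.56 × 5.6 = 31.136 kN at 6.8 m from A.
ΣM about A: B_y·12.7 − 75·9.7 − 201.6 − (5.56·5.6)·6.8 − 55·5.3 = 0 → B_y = 1432.3248/12.7 = 112.781 ≈ 112.8 kN.
ΣF_y = 0: A_y + 112.781 − 75 − 5.56·5.6 − 55 = 0 → A_y = 48.35 kN.
ΣF_x = 0: no horizontal applied forces, so A_x = 0.

A_x = 0, A_y = 48.35 kN, B_y = 112.8 kN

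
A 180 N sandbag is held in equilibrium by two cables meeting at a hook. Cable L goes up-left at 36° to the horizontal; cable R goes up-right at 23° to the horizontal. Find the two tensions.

ΣF_x = 0: −T_L·cos36° + T_R·cos23° = 0 → T_R = 0.878884·T_L.
ΣF_y = 0: T_L·sin36° + T_R·sin23° = 180.
Substitute: T_L·(0.587785 + 0.878884·0.390731) = 180 → T_L = 193.301 ≈ 193.3 N.
Then T_R = 0.878884 × 193.301 = 169.9 N.

T_L = 193.3 N, T_R = 169.9 N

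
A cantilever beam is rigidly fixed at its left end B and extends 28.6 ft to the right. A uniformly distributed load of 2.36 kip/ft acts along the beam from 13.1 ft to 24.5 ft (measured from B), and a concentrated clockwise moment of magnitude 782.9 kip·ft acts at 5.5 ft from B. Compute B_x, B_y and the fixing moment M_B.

Resultant of the distributed load: 2.36 × 11.4 = 26.904 kip at 18.8 ft from B.
ΣF_x = 0: B_x = 0.
ΣF_y = 0: B_y − 2.36·11.4 = 0 → B_y = 26.90 kip.
ΣM about B: M_B − (2.36·11.4)·18.8 − 782.9 = 0 → M_B = 1289 kip·ft.

B_x = 0, B_y = 26.90 kip, M_B = 1289 kip·ft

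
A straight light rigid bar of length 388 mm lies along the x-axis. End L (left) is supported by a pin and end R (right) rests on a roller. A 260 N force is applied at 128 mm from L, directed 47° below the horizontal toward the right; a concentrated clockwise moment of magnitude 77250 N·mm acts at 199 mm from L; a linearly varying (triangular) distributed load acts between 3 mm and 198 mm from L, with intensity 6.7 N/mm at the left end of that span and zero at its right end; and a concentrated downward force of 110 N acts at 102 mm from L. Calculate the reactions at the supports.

Resultant of the triangular load: ½ × 6.7 × 195 = 653.25 N, acting at 68 mm from L (one-third of the span from the peak).
Moments about L: R_y·388 − 260·sin47°·128 − 77250 − (½·6.7·195)·68 − 110·102 = 0 → R_y = 157230/388 = 405.232 ≈ 405.2 N.
ΣF_y = 0: L_y + 405.232 − 260·sin47° − ½·6.7·195 − 110 = 0 → L_y = 548.2 N.
ΣF_x = 0: L_x + 260·cos47° = 0 → L_x = -177.3 N.

L_x = -177.3 N, L_y = 548.2 N, R_y = 405.2 N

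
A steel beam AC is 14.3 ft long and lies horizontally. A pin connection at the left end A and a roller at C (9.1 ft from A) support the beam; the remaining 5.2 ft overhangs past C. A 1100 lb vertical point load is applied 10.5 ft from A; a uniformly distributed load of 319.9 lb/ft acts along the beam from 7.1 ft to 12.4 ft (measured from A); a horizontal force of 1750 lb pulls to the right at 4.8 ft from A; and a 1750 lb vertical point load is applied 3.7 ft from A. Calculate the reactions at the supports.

Resultant of the distributed load: 319.9 × 5.3 = 1695.47 lb at 9.75 ft from A.
Moments about A: C_y·9.1 − 1100·10.5 − (319.9·5.3)·9.75 − 1750·3.7 = 0 → C_y = 34555.8325/9.1 = 3797.34 ≈ 3797 lb.
ΣF_y = 0: A_y + 3797.34 − 1100 − 319.9·5.3 − 1750 = 0 → A_y = 748.1 lb.
ΣF_x = 0: A_x + 1750 = 0 → A_x = -1750 lb.

A_x = -1750 lb, A_y = 748.1 lb, C_y = 3797 lb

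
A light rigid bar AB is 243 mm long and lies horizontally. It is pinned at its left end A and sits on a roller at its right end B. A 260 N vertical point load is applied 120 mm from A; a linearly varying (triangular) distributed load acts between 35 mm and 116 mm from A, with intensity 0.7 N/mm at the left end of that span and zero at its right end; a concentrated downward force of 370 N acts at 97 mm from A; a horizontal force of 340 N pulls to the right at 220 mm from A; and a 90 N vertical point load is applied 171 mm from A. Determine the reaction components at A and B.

A_x = -340.0 N, A_y = 401.7 N, B_y = 346.7 N

Resultant of the triangular load: ½ × 0.7 × 81 = 28.35 N, acting at 62 mm from A (one-third of the span from the peak).
Taking moments about A: B_y·243 − 260·120 − (½·0.7·81)·62 − 370·97 − 90·171 = 0 → B_y = 84237.7/243 = 346.657 ≈ 346.7 N.
ΣF_y = 0: A_y + 346.657 − 260 − ½·0.7·81 − 370 − 90 = 0 → A_y = 401.7 N.
ΣF_x = 0: A_x + 340 = 0 → A_x = -340.0 N.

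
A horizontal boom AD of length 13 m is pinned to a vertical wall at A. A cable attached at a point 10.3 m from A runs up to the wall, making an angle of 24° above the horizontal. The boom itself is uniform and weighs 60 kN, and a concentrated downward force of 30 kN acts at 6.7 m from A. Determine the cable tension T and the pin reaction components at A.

ΣM about A: T·sin24°·10.3 − 60·6.5 − 30·6.7 = 0 → T = 591/(10.3·0.406737) = 141.071 ≈ 141.1 kN.
ΣF_x = 0: A_x − T·cos24° = 0 → A_x = 141.071 × 0.913545 = 128.9 kN.
ΣF_y = 0: A_y + T·sin24° − 60 − 30 = 0 → A_y = 90 − 141.071 × 0.406737 = 32.62 kN.

T = 141.1 kN, A_x = 128.9 kN, A_y = 32.62 kN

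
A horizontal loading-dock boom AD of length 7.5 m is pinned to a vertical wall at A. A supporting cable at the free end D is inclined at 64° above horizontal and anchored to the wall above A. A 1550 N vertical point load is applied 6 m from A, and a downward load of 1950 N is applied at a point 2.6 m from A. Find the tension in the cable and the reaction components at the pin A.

ΣM about A: T·sin64°·7.5 − 1550·6 − 1950·2.6 = 0 → T = 14370/(7.5·0.898794) = 2131.75 ≈ 2132 N.
ΣF_x = 0: A_x − T·cos64° = 0 → A_x = 2131.75 × 0.438371 = 934.5 N.
ΣF_y = 0: A_y + T·sin64° − 1550 − 1950 = 0 → A_y = 3500 − 2131.75 × 0.898794 = 1584 N.

T = 2132 N, A_x = 934.5 N, A_y = 1584 N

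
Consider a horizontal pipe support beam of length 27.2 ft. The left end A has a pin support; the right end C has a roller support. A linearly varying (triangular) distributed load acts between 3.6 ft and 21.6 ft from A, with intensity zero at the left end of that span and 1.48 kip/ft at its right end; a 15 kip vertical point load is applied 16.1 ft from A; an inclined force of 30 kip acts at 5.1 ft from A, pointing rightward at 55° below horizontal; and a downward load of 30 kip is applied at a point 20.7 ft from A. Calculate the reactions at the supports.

Resultant of the triangular load: ½ × 1.48 × 18 = 13.32 kip, acting at 15.6 ft from A (one-third of the span from the peak).
ΣM about A: C_y·27.2 − (½·1.48·18)·15.6 − 15·16.1 − 30·sin55°·5.1 − 30·20.7 = 0 → C_y = 1195.62/27.2 = 43.9566 ≈ 43.96 kip.
ΣF_y = 0: A_y + 43.9566 − ½·1.48·18 − 15 − 30·sin55° − 30 = 0 → A_y = 38.94 kip.
ΣF_x = 0: A_x + 30·cos55° = 0 → A_x = -17.21 kip.

A_x = -17.21 kip, A_y = 38.94 kip, C_y = 43.96 kip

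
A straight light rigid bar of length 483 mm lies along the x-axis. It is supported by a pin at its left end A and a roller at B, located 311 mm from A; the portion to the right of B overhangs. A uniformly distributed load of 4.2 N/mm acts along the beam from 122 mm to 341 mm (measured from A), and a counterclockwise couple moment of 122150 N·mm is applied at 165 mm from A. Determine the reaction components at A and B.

A_x = 0, A_y = 627.9 N, B_y = 291.9 N

Resultant of the distributed load: 4.2 × 219 = 919.8 N at 231.5 mm from A.
Taking moments about A: B_y·311 − (4.2·219)·231.5 + 122150 = 0 → B_y = 90783.7/311 = 291.909 ≈ 291.9 N.
ΣF_y = 0: A_y + 291.909 − 4.2·219 = 0 → A_y = 627.9 N.
ΣF_x = 0: no horizontal applied forces, so A_x = 0.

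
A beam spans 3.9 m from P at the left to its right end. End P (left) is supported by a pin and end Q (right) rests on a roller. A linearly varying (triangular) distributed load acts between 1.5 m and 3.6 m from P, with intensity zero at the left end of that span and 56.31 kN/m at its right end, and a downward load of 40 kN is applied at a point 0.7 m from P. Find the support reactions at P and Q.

P_x = 0, P_y = 47.98 kN, Q_y = 51.14 kN

Resultant of the triangular load: ½ × 56.31 × 2.1 = 59.1255 kN, acting at 2.9 m from P (one-third of the span from the peak).
Moments about P: Q_y·3.9 − (½·56.31·2.1)·2.9 − 40·0.7 = 0 → Q_y = 199.46395/3.9 = 51.1446 ≈ 51.14 kN.
ΣF_y = 0: P_y + 51.1446 − ½·56.31·2.1 − 40 = 0 → P_y = 47.98 kN.
ΣF_x = 0: no horizontal applied forces, so P_x = 0.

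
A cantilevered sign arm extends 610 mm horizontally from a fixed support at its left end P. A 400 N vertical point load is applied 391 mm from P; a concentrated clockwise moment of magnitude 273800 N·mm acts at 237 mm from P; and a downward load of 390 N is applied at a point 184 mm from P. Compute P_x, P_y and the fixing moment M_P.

ΣF_x = 0: P_x = 0.
ΣF_y = 0: P_y − 400 − 390 = 0 → P_y = 790.0 N.
ΣM about P: M_P − 400·391 − 273800 − 390·184 = 0 → M_P = 502000 N·mm.

P_x = 0, P_y = 790.0 N, M_P = 502000 N·mm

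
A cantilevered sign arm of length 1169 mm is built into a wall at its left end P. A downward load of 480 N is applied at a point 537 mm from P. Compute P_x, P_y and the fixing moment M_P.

ΣF_x = 0: P_x = 0.
ΣF_y = 0: P_y − 480 = 0 → P_y = 480.0 N.
ΣM about P: M_P − 480·537 = 0 → M_P = 257800 N·mm.

P_x = 0, P_y = 480.0 N, M_P = 257800 N·mm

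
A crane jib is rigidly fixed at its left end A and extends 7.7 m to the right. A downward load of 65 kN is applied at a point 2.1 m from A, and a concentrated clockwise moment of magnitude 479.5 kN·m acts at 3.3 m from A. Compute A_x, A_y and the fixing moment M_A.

ΣF_x = 0: A_x = 0.
ΣF_y = 0: A_y − 65 = 0 → A_y = 65.00 kN.
ΣM about A: M_A − 65·2.1 − 479.5 = 0 → M_A = 616.0 kN·m.

A_x = 0, A_y = 65.00 kN, M_A = 616.0 kN·m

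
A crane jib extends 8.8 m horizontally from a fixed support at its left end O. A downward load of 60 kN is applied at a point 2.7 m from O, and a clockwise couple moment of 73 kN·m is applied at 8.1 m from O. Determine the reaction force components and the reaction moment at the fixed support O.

O_x = 0, O_y = 60.00 kN, M_O = 235.0 kN·m

ΣF_x = 0: O_x = 0.
ΣF_y = 0: O_y − 60 = 0 → O_y = 60.00 kN.
ΣM about O: M_O − 60·2.7 − 73 = 0 → M_O = 235.0 kN·m.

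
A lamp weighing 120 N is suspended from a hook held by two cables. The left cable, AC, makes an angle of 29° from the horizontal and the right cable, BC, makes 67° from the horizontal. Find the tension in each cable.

T_AC = 47.15 N, T_BC = 105.5 N

ΣF_x = 0: −T_AC·cos29° + T_BC·cos67° = 0 → T_BC = 2.23842·T_AC.
ΣF_y = 0: T_AC·sin29° + T_BC·sin67° = 120.
Substitute: T_AC·(0.48481 + 2.23842·0.920505) = 120 → T_AC = 47.146 ≈ 47.15 N.
Then T_BC = 2.23842 × 47.146 = 105.5 N.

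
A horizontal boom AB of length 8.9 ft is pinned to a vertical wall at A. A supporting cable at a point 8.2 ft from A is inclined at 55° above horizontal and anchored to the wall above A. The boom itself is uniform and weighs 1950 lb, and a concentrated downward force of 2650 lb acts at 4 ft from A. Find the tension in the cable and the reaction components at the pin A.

T = 2870 lb, A_x = 1646 lb, A_y = 2249 lb

ΣM about A: T·sin55°·8.2 − 1950·4.45 − 2650·4 = 0 → T = 19277.5/(8.2·0.819152) = 2869.94 ≈ 2870 lb.
ΣF_x = 0: A_x − T·cos55° = 0 → A_x = 2869.94 × 0.573576 = 1646 lb.
ΣF_y = 0: A_y + T·sin55° − 1950 − 2650 = 0 → A_y = 4600 − 2869.94 × 0.819152 = 2249 lb.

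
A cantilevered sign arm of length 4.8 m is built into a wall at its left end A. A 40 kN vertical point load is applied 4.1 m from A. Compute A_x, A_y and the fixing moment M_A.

A_x = 0, A_y = 40.00 kN, M_A = 164.0 kN·m

ΣF_x = 0: A_x = 0.
ΣF_y = 0: A_y − 40 = 0 → A_y = 40.00 kN.
ΣM about A: M_A − 40·4.1 = 0 → M_A = 164.0 kN·m.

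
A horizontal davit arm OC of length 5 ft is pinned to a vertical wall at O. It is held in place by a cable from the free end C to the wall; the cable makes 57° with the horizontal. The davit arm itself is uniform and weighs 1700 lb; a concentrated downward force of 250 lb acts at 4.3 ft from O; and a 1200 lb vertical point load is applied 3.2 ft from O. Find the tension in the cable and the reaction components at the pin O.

ΣM about O: T·sin57°·5 − 1700·2.5 − 250·4.3 − 1200·3.2 = 0 → T = 9165/(5·0.838671) = 2185.6 ≈ 2186 lb.
ΣF_x = 0: O_x − T·cos57° = 0 → O_x = 2185.6 × 0.544639 = 1190 lb.
ΣF_y = 0: O_y + T·sin57° − 1700 − 250 − 1200 = 0 → O_y = 3150 − 2185.6 × 0.838671 = 1317 lb.

T = 2186 lb, O_x = 1190 lb, O_y = 1317 lb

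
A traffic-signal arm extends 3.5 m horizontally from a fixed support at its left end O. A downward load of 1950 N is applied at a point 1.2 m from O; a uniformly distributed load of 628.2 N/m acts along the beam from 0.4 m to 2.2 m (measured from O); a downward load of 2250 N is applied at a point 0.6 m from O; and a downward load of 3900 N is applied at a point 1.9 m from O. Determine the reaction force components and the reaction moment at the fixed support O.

Resultant of the distributed load: 628.2 × 1.8 = 1130.76 N at 1.3 m from O.
ΣF_x = 0: O_x = 0.
ΣF_y = 0: O_y − 1950 − 628.2·1.8 − 2250 − 3900 = 0 → O_y = 9231 N.
ΣM about O: M_O − 1950·1.2 − (628.2·1.8)·1.3 − 2250·0.6 − 3900·1.9 = 0 → M_O = 12570 N·m.

O_x = 0, O_y = 9231 N, M_O = 12570 N·m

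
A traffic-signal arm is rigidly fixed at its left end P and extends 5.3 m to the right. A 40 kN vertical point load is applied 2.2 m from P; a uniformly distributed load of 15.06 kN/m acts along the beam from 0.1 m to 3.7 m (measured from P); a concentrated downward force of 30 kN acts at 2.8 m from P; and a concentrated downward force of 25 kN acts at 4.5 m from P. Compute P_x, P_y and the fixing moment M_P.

Resultant of the distributed load: 15.06 × 3.6 = 54.216 kN at 1.9 m from P.
ΣF_x = 0: P_x = 0.
ΣF_y = 0: P_y − 40 − 15.06·3.6 − 30 − 25 = 0 → P_y = 149.2 kN.
ΣM about P: M_P − 40·2.2 − (15.06·3.6)·1.9 − 30·2.8 − 25·4.5 = 0 → M_P = 387.5 kN·m.

P_x = 0, P_y = 149.2 kN, M_P = 387.5 kN·m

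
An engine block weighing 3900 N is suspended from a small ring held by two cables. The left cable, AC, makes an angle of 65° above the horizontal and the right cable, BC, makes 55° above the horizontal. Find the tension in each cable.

T_AC = 2583 N, T_BC = 1903 N

ΣF_x = 0: −T_AC·cos65° + T_BC·cos55° = 0 → T_BC = 0.736812·T_AC.
ΣF_y = 0: T_AC·sin65° + T_BC·sin55° = 3900.
Substitute: T_AC·(0.906308 + 0.736812·0.819152) = 3900 → T_AC = 2583.01 ≈ 2583 N.
Then T_BC = 0.736812 × 2583.01 = 1903 N.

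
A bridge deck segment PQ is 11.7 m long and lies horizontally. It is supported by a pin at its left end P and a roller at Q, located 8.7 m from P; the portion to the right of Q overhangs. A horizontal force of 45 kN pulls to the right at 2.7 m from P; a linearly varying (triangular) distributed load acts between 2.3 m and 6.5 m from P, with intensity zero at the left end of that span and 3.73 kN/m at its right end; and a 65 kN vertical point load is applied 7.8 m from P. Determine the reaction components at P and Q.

Resultant of the triangular load: ½ × 3.73 × 4.2 = 7.833 kN, acting at 5.1 m from P (one-third of the span from the peak).
Taking moments about P: Q_y·8.7 − (½·3.73·4.2)·5.1 − 65·7.8 = 0 → Q_y = 546.9483/8.7 = 62.8676 ≈ 62.87 kN.
ΣF_y = 0: P_y + 62.8676 − ½·3.73·4.2 − 65 = 0 → P_y = 9.965 kN.
ΣF_x = 0: P_x + 45 = 0 → P_x = -45.00 kN.

P_x = -45.00 kN, P_y = 9.965 kN, Q_y = 62.87 kN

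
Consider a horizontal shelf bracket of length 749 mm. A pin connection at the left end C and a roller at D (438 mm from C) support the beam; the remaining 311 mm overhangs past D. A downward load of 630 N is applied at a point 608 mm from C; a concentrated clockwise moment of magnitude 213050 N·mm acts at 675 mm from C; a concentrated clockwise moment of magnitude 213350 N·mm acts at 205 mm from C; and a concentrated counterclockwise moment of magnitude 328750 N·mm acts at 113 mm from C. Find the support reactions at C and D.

C_x = 0, C_y = -467.5 N, D_y = 1097 N

Taking moments about C: D_y·438 − 630·608 − 213050 − 213350 + 328750 = 0 → D_y = 480690/438 = 1097.47 ≈ 1097 N.
ΣF_y = 0: C_y + 1097.47 − 630 = 0 → C_y = -467.5 N.
ΣF_x = 0: no horizontal applied forces, so C_x = 0.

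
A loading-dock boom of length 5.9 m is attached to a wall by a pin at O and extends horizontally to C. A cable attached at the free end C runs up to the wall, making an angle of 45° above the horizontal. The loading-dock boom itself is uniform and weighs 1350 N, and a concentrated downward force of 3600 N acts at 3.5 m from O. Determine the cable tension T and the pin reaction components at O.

T = 3975 N, O_x = 2811 N, O_y = 2139 N

ΣM about O: T·sin45°·5.9 − 1350·2.95 − 3600·3.5 = 0 → T = 16582.5/(5.9·0.707107) = 3974.78 ≈ 3975 N.
ΣF_x = 0: O_x − T·cos45° = 0 → O_x = 3974.78 × 0.707107 = 2811 N.
ΣF_y = 0: O_y + T·sin45° − 1350 − 3600 = 0 → O_y = 4950 − 3974.78 × 0.707107 = 2139 N.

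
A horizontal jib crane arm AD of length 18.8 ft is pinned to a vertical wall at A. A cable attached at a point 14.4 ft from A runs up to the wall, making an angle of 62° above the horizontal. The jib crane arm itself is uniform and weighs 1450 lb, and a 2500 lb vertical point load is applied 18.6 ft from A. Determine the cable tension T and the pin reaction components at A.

T = 4729 lb, A_x = 2220 lb, A_y = -225.7 lb

ΣM about A: T·sin62°·14.4 − 1450·9.4 − 2500·18.6 = 0 → T = 60130/(14.4·0.882948) = 4729.26 ≈ 4729 lb.
ΣF_x = 0: A_x − T·cos62° = 0 → A_x = 4729.26 × 0.469472 = 2220 lb.
ΣF_y = 0: A_y + T·sin62° − 1450 − 2500 = 0 → A_y = 3950 − 4729.26 × 0.882948 = -225.7 lb.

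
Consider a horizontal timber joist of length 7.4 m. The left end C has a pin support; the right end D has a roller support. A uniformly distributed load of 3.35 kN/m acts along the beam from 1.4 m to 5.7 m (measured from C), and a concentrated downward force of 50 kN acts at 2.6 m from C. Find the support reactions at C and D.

Resultant of the distributed load: 3.35 × 4.3 = 14.405 kN at 3.55 m from C.
Taking moments about C: D_y·7.4 − (3.35·4.3)·3.55 − 50·2.6 = 0 → D_y = 181.13775/7.4 = 24.4781 ≈ 24.48 kN.
ΣF_y = 0: C_y + 24.4781 − 3.35·4.3 − 50 = 0 → C_y = 39.93 kN.
ΣF_x = 0: no horizontal applied forces, so C_x = 0.

C_x = 0, C_y = 39.93 kN, D_y = 24.48 kN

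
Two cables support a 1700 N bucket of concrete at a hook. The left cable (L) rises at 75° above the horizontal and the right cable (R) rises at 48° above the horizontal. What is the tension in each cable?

T_L = 1356 N, T_R = 524.6 N

ΣF_x = 0: −T_L·cos75° + T_R·cos48° = 0 → T_R = 0.386799·T_L.
ΣF_y = 0: T_L·sin75° + T_R·sin48° = 1700.
Substitute: T_L·(0.965926 + 0.386799·0.743145) = 1700 → T_L = 1356.34 ≈ 1356 N.
Then T_R = 0.386799 × 1356.34 = 524.6 N.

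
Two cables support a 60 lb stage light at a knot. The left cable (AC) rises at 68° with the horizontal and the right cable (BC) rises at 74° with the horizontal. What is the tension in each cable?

T_AC = 26.86 lb, T_BC = 36.51 lb

ΣF_x = 0: −T_AC·cos68° + T_BC·cos74° = 0 → T_BC = 1.35906·T_AC.
ΣF_y = 0: T_AC·sin68° + T_BC·sin74° = 60.
Substitute: T_AC·(0.927184 + 1.35906·0.961262) = 60 → T_AC = 26.8625 ≈ 26.86 lb.
Then T_BC = 1.35906 × 26.8625 = 36.51 lb.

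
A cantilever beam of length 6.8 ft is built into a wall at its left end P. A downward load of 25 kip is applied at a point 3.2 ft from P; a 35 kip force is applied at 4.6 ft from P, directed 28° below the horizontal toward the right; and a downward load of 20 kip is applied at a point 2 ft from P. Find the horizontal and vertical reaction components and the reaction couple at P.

P_x = -30.90 kip, P_y = 61.43 kip, M_P = 195.6 kip·ft

ΣF_x = 0: P_x + 35·cos28° = 0 → P_x = -30.90 kip.
ΣF_y = 0: P_y − 25 − 35·sin28° − 20 = 0 → P_y = 61.43 kip.
ΣM about P: M_P − 25·3.2 − 35·sin28°·4.6 − 20·2 = 0 → M_P = 195.6 kip·ft.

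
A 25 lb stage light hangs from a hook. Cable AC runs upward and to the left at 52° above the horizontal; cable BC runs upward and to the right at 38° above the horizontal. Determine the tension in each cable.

T_AC = 19.70 lb, T_BC = 15.39 lb

ΣF_x = 0: −T_AC·cos52° + T_BC·cos38° = 0 → T_BC = 0.781286·T_AC.
ΣF_y = 0: T_AC·sin52° + T_BC·sin38° = 25.
Substitute: T_AC·(0.788011 + 0.781286·0.615661) = 25 → T_AC = 19.7003 ≈ 19.70 lb.
Then T_BC = 0.781286 × 19.7003 = 15.39 lb.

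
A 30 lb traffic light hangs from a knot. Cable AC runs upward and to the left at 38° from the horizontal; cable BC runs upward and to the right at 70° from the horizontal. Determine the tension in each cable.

ΣF_x = 0: −T_AC·cos38° + T_BC·cos70° = 0 → T_BC = 2.30399·T_AC.
ΣF_y = 0: T_AC·sin38° + T_BC·sin70° = 30.
Substitute: T_AC·(0.615661 + 2.30399·0.939693) = 30 → T_AC = 10.7886 ≈ 10.79 lb.
Then T_BC = 2.30399 × 10.7886 = 24.86 lb.

T_AC = 10.79 lb, T_BC = 24.86 lb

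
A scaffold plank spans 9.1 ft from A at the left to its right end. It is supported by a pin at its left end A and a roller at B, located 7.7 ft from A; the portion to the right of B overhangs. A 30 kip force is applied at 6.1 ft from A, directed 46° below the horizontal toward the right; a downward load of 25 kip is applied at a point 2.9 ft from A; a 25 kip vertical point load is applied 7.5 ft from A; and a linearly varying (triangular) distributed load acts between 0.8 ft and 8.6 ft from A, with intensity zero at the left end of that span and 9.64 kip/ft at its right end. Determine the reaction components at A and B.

Resultant of the triangular load: ½ × 9.64 × 7.8 = 37.596 kip, acting at 6 ft from A (one-third of the span from the peak).
ΣM about A: B_y·7.7 − 30·sin46°·6.1 − 25·2.9 − 25·7.5 − (½·9.64·7.8)·6 = 0 → B_y = 617.215/7.7 = 80.1578 ≈ 80.16 kip.
ΣF_y = 0: A_y + 80.1578 − 30·sin46° − 25 − 25 − ½·9.64·7.8 = 0 → A_y = 29.02 kip.
ΣF_x = 0: A_x + 30·cos46° = 0 → A_x = -20.84 kip.

A_x = -20.84 kip, A_y = 29.02 kip, B_y = 80.16 kip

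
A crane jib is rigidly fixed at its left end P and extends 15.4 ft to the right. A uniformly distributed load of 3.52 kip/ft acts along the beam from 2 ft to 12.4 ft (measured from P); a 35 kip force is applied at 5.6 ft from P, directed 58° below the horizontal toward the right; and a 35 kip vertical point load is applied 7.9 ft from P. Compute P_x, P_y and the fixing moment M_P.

Resultant of the distributed load: 3.52 × 10.4 = 36.608 kip at 7.2 ft from P.
ΣF_x = 0: P_x + 35·cos58° = 0 → P_x = -18.55 kip.
ΣF_y = 0: P_y − 3.52·10.4 − 35·sin58° − 35 = 0 → P_y = 101.3 kip.
ΣM about P: M_P − (3.52·10.4)·7.2 − 35·sin58°·5.6 − 35·7.9 = 0 → M_P = 706.3 kip·ft.

P_x = -18.55 kip, P_y = 101.3 kip, M_P = 706.3 kip·ft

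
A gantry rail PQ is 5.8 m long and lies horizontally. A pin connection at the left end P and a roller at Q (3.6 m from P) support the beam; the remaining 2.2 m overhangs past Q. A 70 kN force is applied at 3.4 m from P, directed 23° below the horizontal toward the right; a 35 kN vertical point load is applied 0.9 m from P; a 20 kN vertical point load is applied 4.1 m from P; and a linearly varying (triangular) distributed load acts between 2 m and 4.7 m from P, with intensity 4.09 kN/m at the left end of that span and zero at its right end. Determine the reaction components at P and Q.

P_x = -64.44 kN, P_y = 26.07 kN, Q_y = 61.81 kN

Resultant of the triangular load: ½ × 4.09 × 2.7 = 5.5215 kN, acting at 2.9 m from P (one-third of the span from the peak).
Taking moments about P: Q_y·3.6 − 70·sin23°·3.4 − 35·0.9 − 20·4.1 − (½·4.09·2.7)·2.9 = 0 → Q_y = 222.506/3.6 = 61.8072 ≈ 61.81 kN.
ΣF_y = 0: P_y + 61.8072 − 70·sin23° − 35 − 20 − ½·4.09·2.7 = 0 → P_y = 26.07 kN.
ΣF_x = 0: P_x + 70·cos23° = 0 → P_x = -64.44 kN.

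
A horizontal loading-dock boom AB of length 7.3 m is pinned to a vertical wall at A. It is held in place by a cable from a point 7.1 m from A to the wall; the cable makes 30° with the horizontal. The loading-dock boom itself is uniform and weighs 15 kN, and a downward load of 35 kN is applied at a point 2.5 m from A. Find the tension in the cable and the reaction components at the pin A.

ΣM about A: T·sin30°·7.1 − 15·3.65 − 35·2.5 = 0 → T = 142.25/(7.1·0.5) = 40.0704 ≈ 40.07 kN.
ΣF_x = 0: A_x − T·cos30° = 0 → A_x = 40.0704 × 0.866025 = 34.70 kN.
ΣF_y = 0: A_y + T·sin30° − 15 − 35 = 0 → A_y = 50 − 40.0704 × 0.5 = 29.96 kN.

T = 40.07 kN, A_x = 34.70 kN, A_y = 29.96 kN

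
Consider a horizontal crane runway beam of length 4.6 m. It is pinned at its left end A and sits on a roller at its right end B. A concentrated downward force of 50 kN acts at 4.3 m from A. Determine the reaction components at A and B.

A_x = 0, A_y = 3.261 kN, B_y = 46.74 kN

Moments about A: B_y·4.6 − 50·4.3 = 0 → B_y = 215/4.6 = 46.7391 ≈ 46.74 kN.
ΣF_y = 0: A_y + 46.7391 − 50 = 0 → A_y = 3.261 kN.
ΣF_x = 0: no horizontal applied forces, so A_x = 0.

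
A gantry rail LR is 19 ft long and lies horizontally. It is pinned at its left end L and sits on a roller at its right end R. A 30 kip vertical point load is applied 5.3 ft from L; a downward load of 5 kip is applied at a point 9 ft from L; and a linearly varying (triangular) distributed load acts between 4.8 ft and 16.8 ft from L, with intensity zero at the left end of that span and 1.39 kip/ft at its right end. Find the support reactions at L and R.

L_x = 0, L_y = 26.98 kip, R_y = 16.36 kip

Resultant of the triangular load: ½ × 1.39 × 12 = 8.34 kip, acting at 12.8 ft from L (one-third of the span from the peak).
Moments about L: R_y·19 − 30·5.3 − 5·9 − (½·1.39·12)·12.8 = 0 → R_y = 310.752/19 = 16.3554 ≈ 16.36 kip.
ΣF_y = 0: L_y + 16.3554 − 30 − 5 − ½·1.39·12 = 0 → L_y = 26.98 kip.
ΣF_x = 0: no horizontal applied forces, so L_x = 0.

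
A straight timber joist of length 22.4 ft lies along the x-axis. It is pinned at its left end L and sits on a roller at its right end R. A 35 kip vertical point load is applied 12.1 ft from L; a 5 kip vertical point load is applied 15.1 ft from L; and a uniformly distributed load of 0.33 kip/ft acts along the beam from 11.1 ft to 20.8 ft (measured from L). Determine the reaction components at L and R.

L_x = 0, L_y = 18.64 kip, R_y = 24.56 kip

Resultant of the distributed load: 0.33 × 9.7 = 3.201 kip at 15.95 ft from L.
Moments about L: R_y·22.4 − 35·12.1 − 5·15.1 − (0.33·9.7)·15.95 = 0 → R_y = 550.05595/22.4 = 24.5561 ≈ 24.56 kip.
ΣF_y = 0: L_y + 24.5561 − 35 − 5 − 0.33·9.7 = 0 → L_y = 18.64 kip.
ΣF_x = 0: no horizontal applied forces, so L_x = 0.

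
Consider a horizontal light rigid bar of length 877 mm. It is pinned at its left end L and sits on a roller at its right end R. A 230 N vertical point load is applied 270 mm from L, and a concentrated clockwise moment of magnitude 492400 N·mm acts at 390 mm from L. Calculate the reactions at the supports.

Taking moments about L: R_y·877 − 230·270 − 492400 = 0 → R_y = 554500/877 = 632.269 ≈ 632.3 N.
ΣF_y = 0: L_y + 632.269 − 230 = 0 → L_y = -402.3 N.
ΣF_x = 0: no horizontal applied forces, so L_x = 0.

L_x = 0, L_y = -402.3 N, R_y = 632.3 N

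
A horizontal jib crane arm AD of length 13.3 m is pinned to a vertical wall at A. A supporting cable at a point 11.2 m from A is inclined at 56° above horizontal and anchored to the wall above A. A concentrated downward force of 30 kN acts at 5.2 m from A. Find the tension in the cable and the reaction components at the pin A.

T = 16.80 kN, A_x = 9.395 kN, A_y = 16.07 kN

ΣM about A: T·sin56°·11.2 − 30·5.2 = 0 → T = 156/(11.2·0.829038) = 16.8009 ≈ 16.80 kN.
ΣF_x = 0: A_x − T·cos56° = 0 → A_x = 16.8009 × 0.559193 = 9.395 kN.
ΣF_y = 0: A_y + T·sin56° − 30 = 0 → A_y = 30 − 16.8009 × 0.829038 = 16.07 kN.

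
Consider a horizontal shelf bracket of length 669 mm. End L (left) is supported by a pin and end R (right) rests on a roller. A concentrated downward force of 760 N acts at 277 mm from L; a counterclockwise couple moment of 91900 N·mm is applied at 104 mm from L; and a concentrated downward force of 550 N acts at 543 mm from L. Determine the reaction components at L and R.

ΣM about L: R_y·669 − 760·277 + 91900 − 550·543 = 0 → R_y = 417270/669 = 623.722 ≈ 623.7 N.
ΣF_y = 0: L_y + 623.722 − 760 − 550 = 0 → L_y = 686.3 N.
ΣF_x = 0: no horizontal applied forces, so L_x = 0.

L_x = 0, L_y = 686.3 N, R_y = 623.7 N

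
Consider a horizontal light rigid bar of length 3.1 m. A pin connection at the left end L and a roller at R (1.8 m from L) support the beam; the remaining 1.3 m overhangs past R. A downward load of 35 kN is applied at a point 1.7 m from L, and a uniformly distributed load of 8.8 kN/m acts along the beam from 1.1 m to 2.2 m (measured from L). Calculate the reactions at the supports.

L_x = 0, L_y = 2.751 kN, R_y = 41.93 kN

Resultant of the distributed load: 8.8 × 1.1 = 9.68 kN at 1.65 m from L.
ΣM about L: R_y·1.8 − 35·1.7 − (8.8·1.1)·1.65 = 0 → R_y = 75.472/1.8 = 41.9289 ≈ 41.93 kN.
ΣF_y = 0: L_y + 41.9289 − 35 − 8.8·1.1 = 0 → L_y = 2.751 kN.
ΣF_x = 0: no horizontal applied forces, so L_x = 0.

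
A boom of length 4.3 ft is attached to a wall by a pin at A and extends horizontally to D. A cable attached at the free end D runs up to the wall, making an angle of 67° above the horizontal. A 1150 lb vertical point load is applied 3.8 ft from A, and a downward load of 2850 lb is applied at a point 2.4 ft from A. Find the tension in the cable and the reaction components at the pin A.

T = 2832 lb, A_x = 1107 lb, A_y = 1393 lb

ΣM about A: T·sin67°·4.3 − 1150·3.8 − 2850·2.4 = 0 → T = 11210/(4.3·0.920505) = 2832.12 ≈ 2832 lb.
ΣF_x = 0: A_x − T·cos67° = 0 → A_x = 2832.12 × 0.390731 = 1107 lb.
ΣF_y = 0: A_y + T·sin67° − 1150 − 2850 = 0 → A_y = 4000 − 2832.12 × 0.920505 = 1393 lb.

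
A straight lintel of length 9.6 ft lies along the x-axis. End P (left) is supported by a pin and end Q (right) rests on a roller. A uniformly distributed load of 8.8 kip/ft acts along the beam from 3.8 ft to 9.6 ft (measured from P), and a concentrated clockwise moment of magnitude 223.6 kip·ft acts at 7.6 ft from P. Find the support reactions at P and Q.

Resultant of the distributed load: 8.8 × 5.8 = 51.04 kip at 6.7 ft from P.
Taking moments about P: Q_y·9.6 − (8.8·5.8)·6.7 − 223.6 = 0 → Q_y = 565.568/9.6 = 58.9133 ≈ 58.91 kip.
ΣF_y = 0: P_y + 58.9133 − 8.8·5.8 = 0 → P_y = -7.873 kip.
ΣF_x = 0: no horizontal applied forces, so P_x = 0.

P_x = 0, P_y = -7.873 kip, Q_y = 58.91 kip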